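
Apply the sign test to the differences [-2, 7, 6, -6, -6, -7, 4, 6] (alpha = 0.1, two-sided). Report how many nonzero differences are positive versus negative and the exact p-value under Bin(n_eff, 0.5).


Step 1: Discard zero differences. Original n = 8; n_eff = number of nonzero differences = 8.
Nonzero differences (with sign): -2, +7, +6, -6, -6, -7, +4, +6
Step 2: Count signs: positive = 4, negative = 4.
Step 3: Under H0: P(positive) = 0.5, so the number of positives S ~ Bin(8, 0.5).
Step 4: Two-sided exact p-value = sum of Bin(8,0.5) probabilities at or below the observed probability = 1.000000.
Step 5: alpha = 0.1. fail to reject H0.

n_eff = 8, pos = 4, neg = 4, p = 1.000000, fail to reject H0.


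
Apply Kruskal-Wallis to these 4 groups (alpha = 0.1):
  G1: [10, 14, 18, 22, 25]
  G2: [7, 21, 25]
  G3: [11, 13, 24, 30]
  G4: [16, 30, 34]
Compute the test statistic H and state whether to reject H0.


Step 1: Combine all N = 15 observations and assign midranks.
sorted (value, group, rank): (7,G2,1), (10,G1,2), (11,G3,3), (13,G3,4), (14,G1,5), (16,G4,6), (18,G1,7), (21,G2,8), (22,G1,9), (24,G3,10), (25,G1,11.5), (25,G2,11.5), (30,G3,13.5), (30,G4,13.5), (34,G4,15)
Step 2: Sum ranks within each group.
R_1 = 34.5 (n_1 = 5)
R_2 = 20.5 (n_2 = 3)
R_3 = 30.5 (n_3 = 4)
R_4 = 34.5 (n_4 = 3)
Step 3: H = 12/(N(N+1)) * sum(R_i^2/n_i) - 3(N+1)
     = 12/(15*16) * (34.5^2/5 + 20.5^2/3 + 30.5^2/4 + 34.5^2/3) - 3*16
     = 0.050000 * 1007.45 - 48
     = 2.372292.
Step 4: Ties present; correction factor C = 1 - 12/(15^3 - 15) = 0.996429. Corrected H = 2.372292 / 0.996429 = 2.380795.
Step 5: Under H0, H ~ chi^2(3); p-value = 0.497220.
Step 6: alpha = 0.1. fail to reject H0.

H = 2.3808, df = 3, p = 0.497220, fail to reject H0.


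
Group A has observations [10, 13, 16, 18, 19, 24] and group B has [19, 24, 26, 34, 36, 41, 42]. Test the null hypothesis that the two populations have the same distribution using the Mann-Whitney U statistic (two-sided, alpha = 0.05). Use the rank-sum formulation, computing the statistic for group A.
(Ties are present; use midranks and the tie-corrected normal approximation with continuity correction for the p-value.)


Step 1: Combine and sort all 13 observations; assign midranks.
sorted (value, group): (10,X), (13,X), (16,X), (18,X), (19,X), (19,Y), (24,X), (24,Y), (26,Y), (34,Y), (36,Y), (41,Y), (42,Y)
ranks: 10->1, 13->2, 16->3, 18->4, 19->5.5, 19->5.5, 24->7.5, 24->7.5, 26->9, 34->10, 36->11, 41->12, 42->13
Step 2: Rank sum for X: R1 = 1 + 2 + 3 + 4 + 5.5 + 7.5 = 23.
Step 3: U_X = R1 - n1(n1+1)/2 = 23 - 6*7/2 = 23 - 21 = 2.
       U_Y = n1*n2 - U_X = 42 - 2 = 40.
Step 4: Ties are present, so use the tie-corrected normal approximation (with continuity correction) for the p-value.
Step 5: p-value = 0.008046; compare to alpha = 0.05. reject H0.

U_X = 2, p = 0.008046, reject H0 at alpha = 0.05.


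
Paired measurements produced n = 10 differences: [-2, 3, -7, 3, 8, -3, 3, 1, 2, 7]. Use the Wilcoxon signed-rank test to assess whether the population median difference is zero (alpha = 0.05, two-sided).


Step 1: Drop any zero differences (none here) and take |d_i|.
|d| = [2, 3, 7, 3, 8, 3, 3, 1, 2, 7]
Step 2: Midrank |d_i| (ties get averaged ranks).
ranks: |2|->2.5, |3|->5.5, |7|->8.5, |3|->5.5, |8|->10, |3|->5.5, |3|->5.5, |1|->1, |2|->2.5, |7|->8.5
Step 3: Attach original signs; sum ranks with positive sign and with negative sign.
W+ = 5.5 + 5.5 + 10 + 5.5 + 1 + 2.5 + 8.5 = 38.5
W- = 2.5 + 8.5 + 5.5 = 16.5
(Check: W+ + W- = 55 should equal n(n+1)/2 = 55.)
Step 4: Test statistic W = min(W+, W-) = 16.5.
Step 5: Ties in |d|, so use the tie-corrected normal approximation.
        E[W] = n(n+1)/4 = 10*11/4 = 27.5.
        Tie groups: |d|=2 (t=2), |d|=3 (t=4), |d|=7 (t=2); sum(t^3 - t) = 72.
        Var[W] = n(n+1)(2n+1)/24 - sum(t^3-t)/48 = 2310/24 - 72/48 = 94.75.
        z = (W - E[W]) / sqrt(Var[W]) = (16.5 - 27.5) / 9.7340 = -1.1301.
        Two-sided p = 2*Phi(z) = 0.258449.
Step 6: alpha = 0.05. fail to reject H0.

W+ = 38.5, W- = 16.5, W = min = 16.5, p = 0.258449, fail to reject H0.


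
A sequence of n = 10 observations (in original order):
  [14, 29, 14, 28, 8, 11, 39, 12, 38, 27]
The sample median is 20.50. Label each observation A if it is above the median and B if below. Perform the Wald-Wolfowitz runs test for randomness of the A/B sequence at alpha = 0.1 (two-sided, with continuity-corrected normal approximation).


Step 1: Compute median = 20.50; label A = above, B = below.
Labels in order: BABABBABAA  (n_A = 5, n_B = 5)
Step 2: Count runs R = 8.
Step 3: Under H0 (random ordering), E[R] = 2*n_A*n_B/(n_A+n_B) + 1 = 2*5*5/10 + 1 = 6.0000.
        Var[R] = 2*n_A*n_B*(2*n_A*n_B - n_A - n_B) / ((n_A+n_B)^2 * (n_A+n_B-1)) = 2000/900 = 2.2222.
        SD[R] = 1.4907.
Step 4: Continuity-corrected z = (R - 0.5 - E[R]) / SD[R] = (8 - 0.5 - 6.0000) / 1.4907 = 1.0062.
Step 5: Two-sided p-value via normal approximation = 2*(1 - Phi(|z|)) = 0.314305.
Step 6: alpha = 0.1. fail to reject H0.

R = 8, z = 1.0062, p = 0.314305, fail to reject H0.


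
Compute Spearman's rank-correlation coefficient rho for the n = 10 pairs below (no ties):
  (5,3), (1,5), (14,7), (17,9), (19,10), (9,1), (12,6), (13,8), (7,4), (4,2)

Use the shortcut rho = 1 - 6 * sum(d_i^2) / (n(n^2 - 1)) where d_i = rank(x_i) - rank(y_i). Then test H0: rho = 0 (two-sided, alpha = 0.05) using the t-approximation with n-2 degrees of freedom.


Step 1: Rank x and y separately (midranks; no ties here).
rank(x): 5->3, 1->1, 14->8, 17->9, 19->10, 9->5, 12->6, 13->7, 7->4, 4->2
rank(y): 3->3, 5->5, 7->7, 9->9, 10->10, 1->1, 6->6, 8->8, 4->4, 2->2
Step 2: d_i = R_x(i) - R_y(i); compute d_i^2.
  (3-3)^2=0, (1-5)^2=16, (8-7)^2=1, (9-9)^2=0, (10-10)^2=0, (5-1)^2=16, (6-6)^2=0, (7-8)^2=1, (4-4)^2=0, (2-2)^2=0
sum(d^2) = 34.
Step 3: rho = 1 - 6*34 / (10*(10^2 - 1)) = 1 - 204/990 = 0.793939.
Step 4: Under H0, t = rho * sqrt((n-2)/(1-rho^2)) = 3.6934 ~ t(8).
Step 5: Two-sided p-value from the t-distribution with 8 df = 0.006100.
Step 6: alpha = 0.05. reject H0.

rho = 0.7939, p = 0.006100, reject H0 at alpha = 0.05.


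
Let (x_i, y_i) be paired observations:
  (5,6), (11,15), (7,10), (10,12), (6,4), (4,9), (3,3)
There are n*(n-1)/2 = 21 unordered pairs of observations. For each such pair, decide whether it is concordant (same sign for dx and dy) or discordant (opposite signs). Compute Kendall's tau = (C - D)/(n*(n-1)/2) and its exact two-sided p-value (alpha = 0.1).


Step 1: Enumerate the 21 unordered pairs (i,j) with i<j and classify each by sign(x_j-x_i) * sign(y_j-y_i).
  (1,2):dx=+6,dy=+9->C; (1,3):dx=+2,dy=+4->C; (1,4):dx=+5,dy=+6->C; (1,5):dx=+1,dy=-2->D
  (1,6):dx=-1,dy=+3->D; (1,7):dx=-2,dy=-3->C; (2,3):dx=-4,dy=-5->C; (2,4):dx=-1,dy=-3->C
  (2,5):dx=-5,dy=-11->C; (2,6):dx=-7,dy=-6->C; (2,7):dx=-8,dy=-12->C; (3,4):dx=+3,dy=+2->C
  (3,5):dx=-1,dy=-6->C; (3,6):dx=-3,dy=-1->C; (3,7):dx=-4,dy=-7->C; (4,5):dx=-4,dy=-8->C
  (4,6):dx=-6,dy=-3->C; (4,7):dx=-7,dy=-9->C; (5,6):dx=-2,dy=+5->D; (5,7):dx=-3,dy=-1->C
  (6,7):dx=-1,dy=-6->C
Step 2: C = 18, D = 3, total pairs = 21.
Step 3: tau = (C - D)/(n(n-1)/2) = (18 - 3)/21 = 0.714286.
Step 4: Exact two-sided p-value (enumerate n! = 5040 permutations of y under H0): p = 0.030159.
Step 5: alpha = 0.1. reject H0.

tau_b = 0.7143 (C=18, D=3), p = 0.030159, reject H0.


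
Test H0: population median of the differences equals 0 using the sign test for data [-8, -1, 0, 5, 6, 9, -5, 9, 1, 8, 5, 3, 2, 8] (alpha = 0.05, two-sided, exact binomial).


Step 1: Discard zero differences. Original n = 14; n_eff = number of nonzero differences = 13.
Nonzero differences (with sign): -8, -1, +5, +6, +9, -5, +9, +1, +8, +5, +3, +2, +8
Step 2: Count signs: positive = 10, negative = 3.
Step 3: Under H0: P(positive) = 0.5, so the number of positives S ~ Bin(13, 0.5).
Step 4: Two-sided exact p-value = sum of Bin(13,0.5) probabilities at or below the observed probability = 0.092285.
Step 5: alpha = 0.05. fail to reject H0.

n_eff = 13, pos = 10, neg = 3, p = 0.092285, fail to reject H0.


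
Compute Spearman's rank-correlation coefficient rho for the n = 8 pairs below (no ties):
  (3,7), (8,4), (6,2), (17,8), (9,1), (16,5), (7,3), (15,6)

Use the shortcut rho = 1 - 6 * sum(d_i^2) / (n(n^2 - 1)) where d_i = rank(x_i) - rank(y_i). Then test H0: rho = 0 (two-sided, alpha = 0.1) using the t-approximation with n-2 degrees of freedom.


Step 1: Rank x and y separately (midranks; no ties here).
rank(x): 3->1, 8->4, 6->2, 17->8, 9->5, 16->7, 7->3, 15->6
rank(y): 7->7, 4->4, 2->2, 8->8, 1->1, 5->5, 3->3, 6->6
Step 2: d_i = R_x(i) - R_y(i); compute d_i^2.
  (1-7)^2=36, (4-4)^2=0, (2-2)^2=0, (8-8)^2=0, (5-1)^2=16, (7-5)^2=4, (3-3)^2=0, (6-6)^2=0
sum(d^2) = 56.
Step 3: rho = 1 - 6*56 / (8*(8^2 - 1)) = 1 - 336/504 = 0.333333.
Step 4: Under H0, t = rho * sqrt((n-2)/(1-rho^2)) = 0.8660 ~ t(6).
Step 5: Two-sided p-value from the t-distribution with 6 df = 0.419753.
Step 6: alpha = 0.1. fail to reject H0.

rho = 0.3333, p = 0.419753, fail to reject H0 at alpha = 0.1.


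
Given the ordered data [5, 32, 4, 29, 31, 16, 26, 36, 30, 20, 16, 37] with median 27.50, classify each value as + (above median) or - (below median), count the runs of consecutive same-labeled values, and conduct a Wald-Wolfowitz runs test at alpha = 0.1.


Step 1: Compute median = 27.50; label A = above, B = below.
Labels in order: BABAABBAABBA  (n_A = 6, n_B = 6)
Step 2: Count runs R = 8.
Step 3: Under H0 (random ordering), E[R] = 2*n_A*n_B/(n_A+n_B) + 1 = 2*6*6/12 + 1 = 7.0000.
        Var[R] = 2*n_A*n_B*(2*n_A*n_B - n_A - n_B) / ((n_A+n_B)^2 * (n_A+n_B-1)) = 4320/1584 = 2.7273.
        SD[R] = 1.6514.
Step 4: Continuity-corrected z = (R - 0.5 - E[R]) / SD[R] = (8 - 0.5 - 7.0000) / 1.6514 = 0.3028.
Step 5: Two-sided p-value via normal approximation = 2*(1 - Phi(|z|)) = 0.762069.
Step 6: alpha = 0.1. fail to reject H0.

R = 8, z = 0.3028, p = 0.762069, fail to reject H0.


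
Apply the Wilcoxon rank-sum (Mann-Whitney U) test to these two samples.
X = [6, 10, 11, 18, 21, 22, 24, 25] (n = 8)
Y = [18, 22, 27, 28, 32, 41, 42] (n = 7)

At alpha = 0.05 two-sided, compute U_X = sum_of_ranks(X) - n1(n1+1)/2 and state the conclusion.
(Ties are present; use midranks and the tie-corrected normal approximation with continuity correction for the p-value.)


Step 1: Combine and sort all 15 observations; assign midranks.
sorted (value, group): (6,X), (10,X), (11,X), (18,X), (18,Y), (21,X), (22,X), (22,Y), (24,X), (25,X), (27,Y), (28,Y), (32,Y), (41,Y), (42,Y)
ranks: 6->1, 10->2, 11->3, 18->4.5, 18->4.5, 21->6, 22->7.5, 22->7.5, 24->9, 25->10, 27->11, 28->12, 32->13, 41->14, 42->15
Step 2: Rank sum for X: R1 = 1 + 2 + 3 + 4.5 + 6 + 7.5 + 9 + 10 = 43.
Step 3: U_X = R1 - n1(n1+1)/2 = 43 - 8*9/2 = 43 - 36 = 7.
       U_Y = n1*n2 - U_X = 56 - 7 = 49.
Step 4: Ties are present, so use the tie-corrected normal approximation (with continuity correction) for the p-value.
Step 5: p-value = 0.017470; compare to alpha = 0.05. reject H0.

U_X = 7, p = 0.017470, reject H0 at alpha = 0.05.


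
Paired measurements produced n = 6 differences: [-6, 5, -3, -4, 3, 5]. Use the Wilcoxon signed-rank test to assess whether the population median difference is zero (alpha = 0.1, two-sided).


Step 1: Drop any zero differences (none here) and take |d_i|.
|d| = [6, 5, 3, 4, 3, 5]
Step 2: Midrank |d_i| (ties get averaged ranks).
ranks: |6|->6, |5|->4.5, |3|->1.5, |4|->3, |3|->1.5, |5|->4.5
Step 3: Attach original signs; sum ranks with positive sign and with negative sign.
W+ = 4.5 + 1.5 + 4.5 = 10.5
W- = 6 + 1.5 + 3 = 10.5
(Check: W+ + W- = 21 should equal n(n+1)/2 = 21.)
Step 4: Test statistic W = min(W+, W-) = 10.5.
Step 5: Ties in |d|, so use the tie-corrected normal approximation.
        E[W] = n(n+1)/4 = 6*7/4 = 10.5.
        Tie groups: |d|=3 (t=2), |d|=5 (t=2); sum(t^3 - t) = 12.
        Var[W] = n(n+1)(2n+1)/24 - sum(t^3-t)/48 = 546/24 - 12/48 = 22.5.
        z = (W - E[W]) / sqrt(Var[W]) = (10.5 - 10.5) / 4.7434 = 0.0000.
        Two-sided p = 2*Phi(z) = 1.000000.
Step 6: alpha = 0.1. fail to reject H0.

W+ = 10.5, W- = 10.5, W = min = 10.5, p = 1.000000, fail to reject H0.


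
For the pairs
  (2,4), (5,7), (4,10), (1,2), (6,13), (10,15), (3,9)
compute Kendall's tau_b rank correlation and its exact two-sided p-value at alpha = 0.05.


Step 1: Enumerate the 21 unordered pairs (i,j) with i<j and classify each by sign(x_j-x_i) * sign(y_j-y_i).
  (1,2):dx=+3,dy=+3->C; (1,3):dx=+2,dy=+6->C; (1,4):dx=-1,dy=-2->C; (1,5):dx=+4,dy=+9->C
  (1,6):dx=+8,dy=+11->C; (1,7):dx=+1,dy=+5->C; (2,3):dx=-1,dy=+3->D; (2,4):dx=-4,dy=-5->C
  (2,5):dx=+1,dy=+6->C; (2,6):dx=+5,dy=+8->C; (2,7):dx=-2,dy=+2->D; (3,4):dx=-3,dy=-8->C
  (3,5):dx=+2,dy=+3->C; (3,6):dx=+6,dy=+5->C; (3,7):dx=-1,dy=-1->C; (4,5):dx=+5,dy=+11->C
  (4,6):dx=+9,dy=+13->C; (4,7):dx=+2,dy=+7->C; (5,6):dx=+4,dy=+2->C; (5,7):dx=-3,dy=-4->C
  (6,7):dx=-7,dy=-6->C
Step 2: C = 19, D = 2, total pairs = 21.
Step 3: tau = (C - D)/(n(n-1)/2) = (19 - 2)/21 = 0.809524.
Step 4: Exact two-sided p-value (enumerate n! = 5040 permutations of y under H0): p = 0.010714.
Step 5: alpha = 0.05. reject H0.

tau_b = 0.8095 (C=19, D=2), p = 0.010714, reject H0.


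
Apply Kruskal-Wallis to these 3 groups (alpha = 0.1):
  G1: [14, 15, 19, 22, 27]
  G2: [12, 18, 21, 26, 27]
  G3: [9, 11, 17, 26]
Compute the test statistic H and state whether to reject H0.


Step 1: Combine all N = 14 observations and assign midranks.
sorted (value, group, rank): (9,G3,1), (11,G3,2), (12,G2,3), (14,G1,4), (15,G1,5), (17,G3,6), (18,G2,7), (19,G1,8), (21,G2,9), (22,G1,10), (26,G2,11.5), (26,G3,11.5), (27,G1,13.5), (27,G2,13.5)
Step 2: Sum ranks within each group.
R_1 = 40.5 (n_1 = 5)
R_2 = 44 (n_2 = 5)
R_3 = 20.5 (n_3 = 4)
Step 3: H = 12/(N(N+1)) * sum(R_i^2/n_i) - 3(N+1)
     = 12/(14*15) * (40.5^2/5 + 44^2/5 + 20.5^2/4) - 3*15
     = 0.057143 * 820.312 - 45
     = 1.875000.
Step 4: Ties present; correction factor C = 1 - 12/(14^3 - 14) = 0.995604. Corrected H = 1.875000 / 0.995604 = 1.883278.
Step 5: Under H0, H ~ chi^2(2); p-value = 0.389988.
Step 6: alpha = 0.1. fail to reject H0.

H = 1.8833, df = 2, p = 0.389988, fail to reject H0.


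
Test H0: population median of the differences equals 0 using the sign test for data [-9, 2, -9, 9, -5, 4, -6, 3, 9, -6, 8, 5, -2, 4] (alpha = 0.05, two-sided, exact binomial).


Step 1: Discard zero differences. Original n = 14; n_eff = number of nonzero differences = 14.
Nonzero differences (with sign): -9, +2, -9, +9, -5, +4, -6, +3, +9, -6, +8, +5, -2, +4
Step 2: Count signs: positive = 8, negative = 6.
Step 3: Under H0: P(positive) = 0.5, so the number of positives S ~ Bin(14, 0.5).
Step 4: Two-sided exact p-value = sum of Bin(14,0.5) probabilities at or below the observed probability = 0.790527.
Step 5: alpha = 0.05. fail to reject H0.

n_eff = 14, pos = 8, neg = 6, p = 0.790527, fail to reject H0.


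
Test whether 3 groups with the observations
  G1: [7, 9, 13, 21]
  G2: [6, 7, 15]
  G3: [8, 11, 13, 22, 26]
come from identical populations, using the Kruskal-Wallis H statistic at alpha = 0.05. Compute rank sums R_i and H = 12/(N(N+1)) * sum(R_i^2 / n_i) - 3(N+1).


Step 1: Combine all N = 12 observations and assign midranks.
sorted (value, group, rank): (6,G2,1), (7,G1,2.5), (7,G2,2.5), (8,G3,4), (9,G1,5), (11,G3,6), (13,G1,7.5), (13,G3,7.5), (15,G2,9), (21,G1,10), (22,G3,11), (26,G3,12)
Step 2: Sum ranks within each group.
R_1 = 25 (n_1 = 4)
R_2 = 12.5 (n_2 = 3)
R_3 = 40.5 (n_3 = 5)
Step 3: H = 12/(N(N+1)) * sum(R_i^2/n_i) - 3(N+1)
     = 12/(12*13) * (25^2/4 + 12.5^2/3 + 40.5^2/5) - 3*13
     = 0.076923 * 536.383 - 39
     = 2.260256.
Step 4: Ties present; correction factor C = 1 - 12/(12^3 - 12) = 0.993007. Corrected H = 2.260256 / 0.993007 = 2.276174.
Step 5: Under H0, H ~ chi^2(2); p-value = 0.320431.
Step 6: alpha = 0.05. fail to reject H0.

H = 2.2762, df = 2, p = 0.320431, fail to reject H0.


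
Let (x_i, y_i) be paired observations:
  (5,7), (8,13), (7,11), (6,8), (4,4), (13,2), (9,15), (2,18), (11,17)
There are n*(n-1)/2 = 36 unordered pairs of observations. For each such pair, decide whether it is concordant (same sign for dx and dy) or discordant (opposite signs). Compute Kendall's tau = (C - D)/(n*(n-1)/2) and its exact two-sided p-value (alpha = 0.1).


Step 1: Enumerate the 36 unordered pairs (i,j) with i<j and classify each by sign(x_j-x_i) * sign(y_j-y_i).
  (1,2):dx=+3,dy=+6->C; (1,3):dx=+2,dy=+4->C; (1,4):dx=+1,dy=+1->C; (1,5):dx=-1,dy=-3->C
  (1,6):dx=+8,dy=-5->D; (1,7):dx=+4,dy=+8->C; (1,8):dx=-3,dy=+11->D; (1,9):dx=+6,dy=+10->C
  (2,3):dx=-1,dy=-2->C; (2,4):dx=-2,dy=-5->C; (2,5):dx=-4,dy=-9->C; (2,6):dx=+5,dy=-11->D
  (2,7):dx=+1,dy=+2->C; (2,8):dx=-6,dy=+5->D; (2,9):dx=+3,dy=+4->C; (3,4):dx=-1,dy=-3->C
  (3,5):dx=-3,dy=-7->C; (3,6):dx=+6,dy=-9->D; (3,7):dx=+2,dy=+4->C; (3,8):dx=-5,dy=+7->D
  (3,9):dx=+4,dy=+6->C; (4,5):dx=-2,dy=-4->C; (4,6):dx=+7,dy=-6->D; (4,7):dx=+3,dy=+7->C
  (4,8):dx=-4,dy=+10->D; (4,9):dx=+5,dy=+9->C; (5,6):dx=+9,dy=-2->D; (5,7):dx=+5,dy=+11->C
  (5,8):dx=-2,dy=+14->D; (5,9):dx=+7,dy=+13->C; (6,7):dx=-4,dy=+13->D; (6,8):dx=-11,dy=+16->D
  (6,9):dx=-2,dy=+15->D; (7,8):dx=-7,dy=+3->D; (7,9):dx=+2,dy=+2->C; (8,9):dx=+9,dy=-1->D
Step 2: C = 21, D = 15, total pairs = 36.
Step 3: tau = (C - D)/(n(n-1)/2) = (21 - 15)/36 = 0.166667.
Step 4: Exact two-sided p-value (enumerate n! = 362880 permutations of y under H0): p = 0.612202.
Step 5: alpha = 0.1. fail to reject H0.

tau_b = 0.1667 (C=21, D=15), p = 0.612202, fail to reject H0.


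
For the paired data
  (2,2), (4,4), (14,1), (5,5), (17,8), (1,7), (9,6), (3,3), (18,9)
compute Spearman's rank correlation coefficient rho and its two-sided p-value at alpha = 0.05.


Step 1: Rank x and y separately (midranks; no ties here).
rank(x): 2->2, 4->4, 14->7, 5->5, 17->8, 1->1, 9->6, 3->3, 18->9
rank(y): 2->2, 4->4, 1->1, 5->5, 8->8, 7->7, 6->6, 3->3, 9->9
Step 2: d_i = R_x(i) - R_y(i); compute d_i^2.
  (2-2)^2=0, (4-4)^2=0, (7-1)^2=36, (5-5)^2=0, (8-8)^2=0, (1-7)^2=36, (6-6)^2=0, (3-3)^2=0, (9-9)^2=0
sum(d^2) = 72.
Step 3: rho = 1 - 6*72 / (9*(9^2 - 1)) = 1 - 432/720 = 0.400000.
Step 4: Under H0, t = rho * sqrt((n-2)/(1-rho^2)) = 1.1547 ~ t(7).
Step 5: Two-sided p-value from the t-distribution with 7 df = 0.286105.
Step 6: alpha = 0.05. fail to reject H0.

rho = 0.4000, p = 0.286105, fail to reject H0 at alpha = 0.05.


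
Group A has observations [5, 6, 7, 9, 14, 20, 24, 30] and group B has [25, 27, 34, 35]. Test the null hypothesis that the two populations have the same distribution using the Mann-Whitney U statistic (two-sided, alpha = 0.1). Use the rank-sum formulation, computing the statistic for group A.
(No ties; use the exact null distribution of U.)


Step 1: Combine and sort all 12 observations; assign midranks.
sorted (value, group): (5,X), (6,X), (7,X), (9,X), (14,X), (20,X), (24,X), (25,Y), (27,Y), (30,X), (34,Y), (35,Y)
ranks: 5->1, 6->2, 7->3, 9->4, 14->5, 20->6, 24->7, 25->8, 27->9, 30->10, 34->11, 35->12
Step 2: Rank sum for X: R1 = 1 + 2 + 3 + 4 + 5 + 6 + 7 + 10 = 38.
Step 3: U_X = R1 - n1(n1+1)/2 = 38 - 8*9/2 = 38 - 36 = 2.
       U_Y = n1*n2 - U_X = 32 - 2 = 30.
Step 4: No ties, so the exact null distribution of U (based on enumerating the C(12,8) = 495 equally likely rank assignments) gives the two-sided p-value.
Step 5: p-value = 0.016162; compare to alpha = 0.1. reject H0.

U_X = 2, p = 0.016162, reject H0 at alpha = 0.1.


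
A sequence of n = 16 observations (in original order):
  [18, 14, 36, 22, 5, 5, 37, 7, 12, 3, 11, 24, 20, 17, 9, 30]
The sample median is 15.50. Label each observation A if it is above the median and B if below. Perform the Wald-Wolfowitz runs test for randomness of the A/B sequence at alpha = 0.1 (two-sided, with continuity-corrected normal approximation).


Step 1: Compute median = 15.50; label A = above, B = below.
Labels in order: ABAABBABBBBAAABA  (n_A = 8, n_B = 8)
Step 2: Count runs R = 9.
Step 3: Under H0 (random ordering), E[R] = 2*n_A*n_B/(n_A+n_B) + 1 = 2*8*8/16 + 1 = 9.0000.
        Var[R] = 2*n_A*n_B*(2*n_A*n_B - n_A - n_B) / ((n_A+n_B)^2 * (n_A+n_B-1)) = 14336/3840 = 3.7333.
        SD[R] = 1.9322.
Step 4: R = E[R], so z = 0 with no continuity correction.
Step 5: Two-sided p-value via normal approximation = 2*(1 - Phi(|z|)) = 1.000000.
Step 6: alpha = 0.1. fail to reject H0.

R = 9, z = 0.0000, p = 1.000000, fail to reject H0.


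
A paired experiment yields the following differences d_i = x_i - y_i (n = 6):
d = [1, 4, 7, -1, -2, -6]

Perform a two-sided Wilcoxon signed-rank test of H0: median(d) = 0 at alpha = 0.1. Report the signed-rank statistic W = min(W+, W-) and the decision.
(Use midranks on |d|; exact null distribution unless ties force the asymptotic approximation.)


Step 1: Drop any zero differences (none here) and take |d_i|.
|d| = [1, 4, 7, 1, 2, 6]
Step 2: Midrank |d_i| (ties get averaged ranks).
ranks: |1|->1.5, |4|->4, |7|->6, |1|->1.5, |2|->3, |6|->5
Step 3: Attach original signs; sum ranks with positive sign and with negative sign.
W+ = 1.5 + 4 + 6 = 11.5
W- = 1.5 + 3 + 5 = 9.5
(Check: W+ + W- = 21 should equal n(n+1)/2 = 21.)
Step 4: Test statistic W = min(W+, W-) = 9.5.
Step 5: Ties in |d|, so use the tie-corrected normal approximation.
        E[W] = n(n+1)/4 = 6*7/4 = 10.5.
        Tie groups: |d|=1 (t=2); sum(t^3 - t) = 6.
        Var[W] = n(n+1)(2n+1)/24 - sum(t^3-t)/48 = 546/24 - 6/48 = 22.625.
        z = (W - E[W]) / sqrt(Var[W]) = (9.5 - 10.5) / 4.7566 = -0.2102.
        Two-sided p = 2*Phi(z) = 0.833484.
Step 6: alpha = 0.1. fail to reject H0.

W+ = 11.5, W- = 9.5, W = min = 9.5, p = 0.833484, fail to reject H0.


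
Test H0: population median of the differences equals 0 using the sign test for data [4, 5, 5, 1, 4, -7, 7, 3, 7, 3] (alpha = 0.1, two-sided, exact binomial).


Step 1: Discard zero differences. Original n = 10; n_eff = number of nonzero differences = 10.
Nonzero differences (with sign): +4, +5, +5, +1, +4, -7, +7, +3, +7, +3
Step 2: Count signs: positive = 9, negative = 1.
Step 3: Under H0: P(positive) = 0.5, so the number of positives S ~ Bin(10, 0.5).
Step 4: Two-sided exact p-value = sum of Bin(10,0.5) probabilities at or below the observed probability = 0.021484.
Step 5: alpha = 0.1. reject H0.

n_eff = 10, pos = 9, neg = 1, p = 0.021484, reject H0.


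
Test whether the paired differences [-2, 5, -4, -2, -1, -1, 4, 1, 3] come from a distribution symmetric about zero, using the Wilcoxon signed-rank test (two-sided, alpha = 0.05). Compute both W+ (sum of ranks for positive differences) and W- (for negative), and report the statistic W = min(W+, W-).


Step 1: Drop any zero differences (none here) and take |d_i|.
|d| = [2, 5, 4, 2, 1, 1, 4, 1, 3]
Step 2: Midrank |d_i| (ties get averaged ranks).
ranks: |2|->4.5, |5|->9, |4|->7.5, |2|->4.5, |1|->2, |1|->2, |4|->7.5, |1|->2, |3|->6
Step 3: Attach original signs; sum ranks with positive sign and with negative sign.
W+ = 9 + 7.5 + 2 + 6 = 24.5
W- = 4.5 + 7.5 + 4.5 + 2 + 2 = 20.5
(Check: W+ + W- = 45 should equal n(n+1)/2 = 45.)
Step 4: Test statistic W = min(W+, W-) = 20.5.
Step 5: Ties in |d|, so use the tie-corrected normal approximation.
        E[W] = n(n+1)/4 = 9*10/4 = 22.5.
        Tie groups: |d|=1 (t=3), |d|=2 (t=2), |d|=4 (t=2); sum(t^3 - t) = 36.
        Var[W] = n(n+1)(2n+1)/24 - sum(t^3-t)/48 = 1710/24 - 36/48 = 70.5.
        z = (W - E[W]) / sqrt(Var[W]) = (20.5 - 22.5) / 8.3964 = -0.2382.
        Two-sided p = 2*Phi(z) = 0.811729.
Step 6: alpha = 0.05. fail to reject H0.

W+ = 24.5, W- = 20.5, W = min = 20.5, p = 0.811729, fail to reject H0.


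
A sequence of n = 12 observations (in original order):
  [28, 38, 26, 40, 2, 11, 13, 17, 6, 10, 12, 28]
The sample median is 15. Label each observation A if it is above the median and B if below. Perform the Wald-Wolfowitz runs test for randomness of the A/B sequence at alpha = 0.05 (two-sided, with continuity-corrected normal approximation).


Step 1: Compute median = 15; label A = above, B = below.
Labels in order: AAAABBBABBBA  (n_A = 6, n_B = 6)
Step 2: Count runs R = 5.
Step 3: Under H0 (random ordering), E[R] = 2*n_A*n_B/(n_A+n_B) + 1 = 2*6*6/12 + 1 = 7.0000.
        Var[R] = 2*n_A*n_B*(2*n_A*n_B - n_A - n_B) / ((n_A+n_B)^2 * (n_A+n_B-1)) = 4320/1584 = 2.7273.
        SD[R] = 1.6514.
Step 4: Continuity-corrected z = (R + 0.5 - E[R]) / SD[R] = (5 + 0.5 - 7.0000) / 1.6514 = -0.9083.
Step 5: Two-sided p-value via normal approximation = 2*(1 - Phi(|z|)) = 0.363722.
Step 6: alpha = 0.05. fail to reject H0.

R = 5, z = -0.9083, p = 0.363722, fail to reject H0.


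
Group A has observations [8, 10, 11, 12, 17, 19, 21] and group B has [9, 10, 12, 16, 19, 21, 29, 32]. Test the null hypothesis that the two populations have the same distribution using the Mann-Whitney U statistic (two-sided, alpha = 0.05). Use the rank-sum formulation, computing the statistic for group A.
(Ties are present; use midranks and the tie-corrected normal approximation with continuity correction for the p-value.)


Step 1: Combine and sort all 15 observations; assign midranks.
sorted (value, group): (8,X), (9,Y), (10,X), (10,Y), (11,X), (12,X), (12,Y), (16,Y), (17,X), (19,X), (19,Y), (21,X), (21,Y), (29,Y), (32,Y)
ranks: 8->1, 9->2, 10->3.5, 10->3.5, 11->5, 12->6.5, 12->6.5, 16->8, 17->9, 19->10.5, 19->10.5, 21->12.5, 21->12.5, 29->14, 32->15
Step 2: Rank sum for X: R1 = 1 + 3.5 + 5 + 6.5 + 9 + 10.5 + 12.5 = 48.
Step 3: U_X = R1 - n1(n1+1)/2 = 48 - 7*8/2 = 48 - 28 = 20.
       U_Y = n1*n2 - U_X = 56 - 20 = 36.
Step 4: Ties are present, so use the tie-corrected normal approximation (with continuity correction) for the p-value.
Step 5: p-value = 0.383714; compare to alpha = 0.05. fail to reject H0.

U_X = 20, p = 0.383714, fail to reject H0 at alpha = 0.05.


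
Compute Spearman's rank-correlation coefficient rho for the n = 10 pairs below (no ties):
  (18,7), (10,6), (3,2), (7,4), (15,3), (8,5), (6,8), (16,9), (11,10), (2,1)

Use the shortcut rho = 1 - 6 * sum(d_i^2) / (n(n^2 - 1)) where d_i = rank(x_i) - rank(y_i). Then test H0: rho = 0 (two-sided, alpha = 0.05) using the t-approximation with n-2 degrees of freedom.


Step 1: Rank x and y separately (midranks; no ties here).
rank(x): 18->10, 10->6, 3->2, 7->4, 15->8, 8->5, 6->3, 16->9, 11->7, 2->1
rank(y): 7->7, 6->6, 2->2, 4->4, 3->3, 5->5, 8->8, 9->9, 10->10, 1->1
Step 2: d_i = R_x(i) - R_y(i); compute d_i^2.
  (10-7)^2=9, (6-6)^2=0, (2-2)^2=0, (4-4)^2=0, (8-3)^2=25, (5-5)^2=0, (3-8)^2=25, (9-9)^2=0, (7-10)^2=9, (1-1)^2=0
sum(d^2) = 68.
Step 3: rho = 1 - 6*68 / (10*(10^2 - 1)) = 1 - 408/990 = 0.587879.
Step 4: Under H0, t = rho * sqrt((n-2)/(1-rho^2)) = 2.0555 ~ t(8).
Step 5: Two-sided p-value from the t-distribution with 8 df = 0.073878.
Step 6: alpha = 0.05. fail to reject H0.

rho = 0.5879, p = 0.073878, fail to reject H0 at alpha = 0.05.


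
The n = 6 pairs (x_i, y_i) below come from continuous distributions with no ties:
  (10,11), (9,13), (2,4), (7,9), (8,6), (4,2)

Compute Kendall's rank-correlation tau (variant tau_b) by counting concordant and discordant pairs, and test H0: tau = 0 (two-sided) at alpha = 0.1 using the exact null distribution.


Step 1: Enumerate the 15 unordered pairs (i,j) with i<j and classify each by sign(x_j-x_i) * sign(y_j-y_i).
  (1,2):dx=-1,dy=+2->D; (1,3):dx=-8,dy=-7->C; (1,4):dx=-3,dy=-2->C; (1,5):dx=-2,dy=-5->C
  (1,6):dx=-6,dy=-9->C; (2,3):dx=-7,dy=-9->C; (2,4):dx=-2,dy=-4->C; (2,5):dx=-1,dy=-7->C
  (2,6):dx=-5,dy=-11->C; (3,4):dx=+5,dy=+5->C; (3,5):dx=+6,dy=+2->C; (3,6):dx=+2,dy=-2->D
  (4,5):dx=+1,dy=-3->D; (4,6):dx=-3,dy=-7->C; (5,6):dx=-4,dy=-4->C
Step 2: C = 12, D = 3, total pairs = 15.
Step 3: tau = (C - D)/(n(n-1)/2) = (12 - 3)/15 = 0.600000.
Step 4: Exact two-sided p-value (enumerate n! = 720 permutations of y under H0): p = 0.136111.
Step 5: alpha = 0.1. fail to reject H0.

tau_b = 0.6000 (C=12, D=3), p = 0.136111, fail to reject H0.


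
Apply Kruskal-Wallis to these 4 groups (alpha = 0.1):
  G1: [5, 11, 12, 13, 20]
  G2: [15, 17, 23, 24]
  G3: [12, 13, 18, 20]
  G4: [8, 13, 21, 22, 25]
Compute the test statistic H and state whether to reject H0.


Step 1: Combine all N = 18 observations and assign midranks.
sorted (value, group, rank): (5,G1,1), (8,G4,2), (11,G1,3), (12,G1,4.5), (12,G3,4.5), (13,G1,7), (13,G3,7), (13,G4,7), (15,G2,9), (17,G2,10), (18,G3,11), (20,G1,12.5), (20,G3,12.5), (21,G4,14), (22,G4,15), (23,G2,16), (24,G2,17), (25,G4,18)
Step 2: Sum ranks within each group.
R_1 = 28 (n_1 = 5)
R_2 = 52 (n_2 = 4)
R_3 = 35 (n_3 = 4)
R_4 = 56 (n_4 = 5)
Step 3: H = 12/(N(N+1)) * sum(R_i^2/n_i) - 3(N+1)
     = 12/(18*19) * (28^2/5 + 52^2/4 + 35^2/4 + 56^2/5) - 3*19
     = 0.035088 * 1766.25 - 57
     = 4.973684.
Step 4: Ties present; correction factor C = 1 - 36/(18^3 - 18) = 0.993808. Corrected H = 4.973684 / 0.993808 = 5.004673.
Step 5: Under H0, H ~ chi^2(3); p-value = 0.171455.
Step 6: alpha = 0.1. fail to reject H0.

H = 5.0047, df = 3, p = 0.171455, fail to reject H0.


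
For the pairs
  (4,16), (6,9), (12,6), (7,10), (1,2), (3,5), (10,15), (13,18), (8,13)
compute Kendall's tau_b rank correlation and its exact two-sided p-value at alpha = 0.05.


Step 1: Enumerate the 36 unordered pairs (i,j) with i<j and classify each by sign(x_j-x_i) * sign(y_j-y_i).
  (1,2):dx=+2,dy=-7->D; (1,3):dx=+8,dy=-10->D; (1,4):dx=+3,dy=-6->D; (1,5):dx=-3,dy=-14->C
  (1,6):dx=-1,dy=-11->C; (1,7):dx=+6,dy=-1->D; (1,8):dx=+9,dy=+2->C; (1,9):dx=+4,dy=-3->D
  (2,3):dx=+6,dy=-3->D; (2,4):dx=+1,dy=+1->C; (2,5):dx=-5,dy=-7->C; (2,6):dx=-3,dy=-4->C
  (2,7):dx=+4,dy=+6->C; (2,8):dx=+7,dy=+9->C; (2,9):dx=+2,dy=+4->C; (3,4):dx=-5,dy=+4->D
  (3,5):dx=-11,dy=-4->C; (3,6):dx=-9,dy=-1->C; (3,7):dx=-2,dy=+9->D; (3,8):dx=+1,dy=+12->C
  (3,9):dx=-4,dy=+7->D; (4,5):dx=-6,dy=-8->C; (4,6):dx=-4,dy=-5->C; (4,7):dx=+3,dy=+5->C
  (4,8):dx=+6,dy=+8->C; (4,9):dx=+1,dy=+3->C; (5,6):dx=+2,dy=+3->C; (5,7):dx=+9,dy=+13->C
  (5,8):dx=+12,dy=+16->C; (5,9):dx=+7,dy=+11->C; (6,7):dx=+7,dy=+10->C; (6,8):dx=+10,dy=+13->C
  (6,9):dx=+5,dy=+8->C; (7,8):dx=+3,dy=+3->C; (7,9):dx=-2,dy=-2->C; (8,9):dx=-5,dy=-5->C
Step 2: C = 27, D = 9, total pairs = 36.
Step 3: tau = (C - D)/(n(n-1)/2) = (27 - 9)/36 = 0.500000.
Step 4: Exact two-sided p-value (enumerate n! = 362880 permutations of y under H0): p = 0.075176.
Step 5: alpha = 0.05. fail to reject H0.

tau_b = 0.5000 (C=27, D=9), p = 0.075176, fail to reject H0.


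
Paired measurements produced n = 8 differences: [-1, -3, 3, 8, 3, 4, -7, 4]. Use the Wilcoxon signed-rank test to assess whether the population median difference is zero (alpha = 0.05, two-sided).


Step 1: Drop any zero differences (none here) and take |d_i|.
|d| = [1, 3, 3, 8, 3, 4, 7, 4]
Step 2: Midrank |d_i| (ties get averaged ranks).
ranks: |1|->1, |3|->3, |3|->3, |8|->8, |3|->3, |4|->5.5, |7|->7, |4|->5.5
Step 3: Attach original signs; sum ranks with positive sign and with negative sign.
W+ = 3 + 8 + 3 + 5.5 + 5.5 = 25
W- = 1 + 3 + 7 = 11
(Check: W+ + W- = 36 should equal n(n+1)/2 = 36.)
Step 4: Test statistic W = min(W+, W-) = 11.
Step 5: Ties in |d|, so use the tie-corrected normal approximation.
        E[W] = n(n+1)/4 = 8*9/4 = 18.
        Tie groups: |d|=3 (t=3), |d|=4 (t=2); sum(t^3 - t) = 30.
        Var[W] = n(n+1)(2n+1)/24 - sum(t^3-t)/48 = 1224/24 - 30/48 = 50.375.
        z = (W - E[W]) / sqrt(Var[W]) = (11 - 18) / 7.0975 = -0.9863.
        Two-sided p = 2*Phi(z) = 0.324007.
Step 6: alpha = 0.05. fail to reject H0.

W+ = 25, W- = 11, W = min = 11, p = 0.324007, fail to reject H0.


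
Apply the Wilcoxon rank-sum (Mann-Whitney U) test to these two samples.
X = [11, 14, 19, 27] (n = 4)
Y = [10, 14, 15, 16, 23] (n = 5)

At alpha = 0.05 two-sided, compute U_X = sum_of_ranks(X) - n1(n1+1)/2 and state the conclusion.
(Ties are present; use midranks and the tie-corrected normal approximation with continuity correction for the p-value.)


Step 1: Combine and sort all 9 observations; assign midranks.
sorted (value, group): (10,Y), (11,X), (14,X), (14,Y), (15,Y), (16,Y), (19,X), (23,Y), (27,X)
ranks: 10->1, 11->2, 14->3.5, 14->3.5, 15->5, 16->6, 19->7, 23->8, 27->9
Step 2: Rank sum for X: R1 = 2 + 3.5 + 7 + 9 = 21.5.
Step 3: U_X = R1 - n1(n1+1)/2 = 21.5 - 4*5/2 = 21.5 - 10 = 11.5.
       U_Y = n1*n2 - U_X = 20 - 11.5 = 8.5.
Step 4: Ties are present, so use the tie-corrected normal approximation (with continuity correction) for the p-value.
Step 5: p-value = 0.805701; compare to alpha = 0.05. fail to reject H0.

U_X = 11.5, p = 0.805701, fail to reject H0 at alpha = 0.05.


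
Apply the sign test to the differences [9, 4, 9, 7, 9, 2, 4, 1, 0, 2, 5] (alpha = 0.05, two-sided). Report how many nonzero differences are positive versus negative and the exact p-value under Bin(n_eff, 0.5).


Step 1: Discard zero differences. Original n = 11; n_eff = number of nonzero differences = 10.
Nonzero differences (with sign): +9, +4, +9, +7, +9, +2, +4, +1, +2, +5
Step 2: Count signs: positive = 10, negative = 0.
Step 3: Under H0: P(positive) = 0.5, so the number of positives S ~ Bin(10, 0.5).
Step 4: Two-sided exact p-value = sum of Bin(10,0.5) probabilities at or below the observed probability = 0.001953.
Step 5: alpha = 0.05. reject H0.

n_eff = 10, pos = 10, neg = 0, p = 0.001953, reject H0.


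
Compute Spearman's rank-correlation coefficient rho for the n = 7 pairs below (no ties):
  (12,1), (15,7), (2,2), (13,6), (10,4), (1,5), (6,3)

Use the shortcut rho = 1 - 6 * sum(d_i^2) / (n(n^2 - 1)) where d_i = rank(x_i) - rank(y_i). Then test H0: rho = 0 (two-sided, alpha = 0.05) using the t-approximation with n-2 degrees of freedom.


Step 1: Rank x and y separately (midranks; no ties here).
rank(x): 12->5, 15->7, 2->2, 13->6, 10->4, 1->1, 6->3
rank(y): 1->1, 7->7, 2->2, 6->6, 4->4, 5->5, 3->3
Step 2: d_i = R_x(i) - R_y(i); compute d_i^2.
  (5-1)^2=16, (7-7)^2=0, (2-2)^2=0, (6-6)^2=0, (4-4)^2=0, (1-5)^2=16, (3-3)^2=0
sum(d^2) = 32.
Step 3: rho = 1 - 6*32 / (7*(7^2 - 1)) = 1 - 192/336 = 0.428571.
Step 4: Under H0, t = rho * sqrt((n-2)/(1-rho^2)) = 1.0607 ~ t(5).
Step 5: Two-sided p-value from the t-distribution with 5 df = 0.337368.
Step 6: alpha = 0.05. fail to reject H0.

rho = 0.4286, p = 0.337368, fail to reject H0 at alpha = 0.05.


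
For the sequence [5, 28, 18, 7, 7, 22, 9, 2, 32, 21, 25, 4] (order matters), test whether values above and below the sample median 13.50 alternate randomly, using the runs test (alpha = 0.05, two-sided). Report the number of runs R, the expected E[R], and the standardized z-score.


Step 1: Compute median = 13.50; label A = above, B = below.
Labels in order: BAABBABBAAAB  (n_A = 6, n_B = 6)
Step 2: Count runs R = 7.
Step 3: Under H0 (random ordering), E[R] = 2*n_A*n_B/(n_A+n_B) + 1 = 2*6*6/12 + 1 = 7.0000.
        Var[R] = 2*n_A*n_B*(2*n_A*n_B - n_A - n_B) / ((n_A+n_B)^2 * (n_A+n_B-1)) = 4320/1584 = 2.7273.
        SD[R] = 1.6514.
Step 4: R = E[R], so z = 0 with no continuity correction.
Step 5: Two-sided p-value via normal approximation = 2*(1 - Phi(|z|)) = 1.000000.
Step 6: alpha = 0.05. fail to reject H0.

R = 7, z = 0.0000, p = 1.000000, fail to reject H0.


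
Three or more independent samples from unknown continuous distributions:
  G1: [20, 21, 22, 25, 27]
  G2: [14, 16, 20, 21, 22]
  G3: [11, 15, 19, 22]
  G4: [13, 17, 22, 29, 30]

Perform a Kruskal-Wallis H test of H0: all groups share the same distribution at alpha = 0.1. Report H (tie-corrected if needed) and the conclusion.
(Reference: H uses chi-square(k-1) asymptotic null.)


Step 1: Combine all N = 19 observations and assign midranks.
sorted (value, group, rank): (11,G3,1), (13,G4,2), (14,G2,3), (15,G3,4), (16,G2,5), (17,G4,6), (19,G3,7), (20,G1,8.5), (20,G2,8.5), (21,G1,10.5), (21,G2,10.5), (22,G1,13.5), (22,G2,13.5), (22,G3,13.5), (22,G4,13.5), (25,G1,16), (27,G1,17), (29,G4,18), (30,G4,19)
Step 2: Sum ranks within each group.
R_1 = 65.5 (n_1 = 5)
R_2 = 40.5 (n_2 = 5)
R_3 = 25.5 (n_3 = 4)
R_4 = 58.5 (n_4 = 5)
Step 3: H = 12/(N(N+1)) * sum(R_i^2/n_i) - 3(N+1)
     = 12/(19*20) * (65.5^2/5 + 40.5^2/5 + 25.5^2/4 + 58.5^2/5) - 3*20
     = 0.031579 * 2033.11 - 60
     = 4.203553.
Step 4: Ties present; correction factor C = 1 - 72/(19^3 - 19) = 0.989474. Corrected H = 4.203553 / 0.989474 = 4.248271.
Step 5: Under H0, H ~ chi^2(3); p-value = 0.235873.
Step 6: alpha = 0.1. fail to reject H0.

H = 4.2483, df = 3, p = 0.235873, fail to reject H0.


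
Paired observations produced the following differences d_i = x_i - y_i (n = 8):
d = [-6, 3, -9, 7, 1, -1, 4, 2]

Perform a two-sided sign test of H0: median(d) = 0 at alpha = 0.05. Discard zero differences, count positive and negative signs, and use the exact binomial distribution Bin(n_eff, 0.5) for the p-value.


Step 1: Discard zero differences. Original n = 8; n_eff = number of nonzero differences = 8.
Nonzero differences (with sign): -6, +3, -9, +7, +1, -1, +4, +2
Step 2: Count signs: positive = 5, negative = 3.
Step 3: Under H0: P(positive) = 0.5, so the number of positives S ~ Bin(8, 0.5).
Step 4: Two-sided exact p-value = sum of Bin(8,0.5) probabilities at or below the observed probability = 0.726562.
Step 5: alpha = 0.05. fail to reject H0.

n_eff = 8, pos = 5, neg = 3, p = 0.726562, fail to reject H0.


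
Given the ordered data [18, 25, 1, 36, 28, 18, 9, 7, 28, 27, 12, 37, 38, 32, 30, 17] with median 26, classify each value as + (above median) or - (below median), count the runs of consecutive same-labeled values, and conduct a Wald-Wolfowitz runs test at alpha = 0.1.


Step 1: Compute median = 26; label A = above, B = below.
Labels in order: BBBAABBBAABAAAAB  (n_A = 8, n_B = 8)
Step 2: Count runs R = 7.
Step 3: Under H0 (random ordering), E[R] = 2*n_A*n_B/(n_A+n_B) + 1 = 2*8*8/16 + 1 = 9.0000.
        Var[R] = 2*n_A*n_B*(2*n_A*n_B - n_A - n_B) / ((n_A+n_B)^2 * (n_A+n_B-1)) = 14336/3840 = 3.7333.
        SD[R] = 1.9322.
Step 4: Continuity-corrected z = (R + 0.5 - E[R]) / SD[R] = (7 + 0.5 - 9.0000) / 1.9322 = -0.7763.
Step 5: Two-sided p-value via normal approximation = 2*(1 - Phi(|z|)) = 0.437558.
Step 6: alpha = 0.1. fail to reject H0.

R = 7, z = -0.7763, p = 0.437558, fail to reject H0.


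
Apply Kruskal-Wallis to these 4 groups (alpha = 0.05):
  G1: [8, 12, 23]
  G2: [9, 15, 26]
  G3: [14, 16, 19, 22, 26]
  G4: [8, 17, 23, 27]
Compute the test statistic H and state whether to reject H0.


Step 1: Combine all N = 15 observations and assign midranks.
sorted (value, group, rank): (8,G1,1.5), (8,G4,1.5), (9,G2,3), (12,G1,4), (14,G3,5), (15,G2,6), (16,G3,7), (17,G4,8), (19,G3,9), (22,G3,10), (23,G1,11.5), (23,G4,11.5), (26,G2,13.5), (26,G3,13.5), (27,G4,15)
Step 2: Sum ranks within each group.
R_1 = 17 (n_1 = 3)
R_2 = 22.5 (n_2 = 3)
R_3 = 44.5 (n_3 = 5)
R_4 = 36 (n_4 = 4)
Step 3: H = 12/(N(N+1)) * sum(R_i^2/n_i) - 3(N+1)
     = 12/(15*16) * (17^2/3 + 22.5^2/3 + 44.5^2/5 + 36^2/4) - 3*16
     = 0.050000 * 985.133 - 48
     = 1.256667.
Step 4: Ties present; correction factor C = 1 - 18/(15^3 - 15) = 0.994643. Corrected H = 1.256667 / 0.994643 = 1.263435.
Step 5: Under H0, H ~ chi^2(3); p-value = 0.737834.
Step 6: alpha = 0.05. fail to reject H0.

H = 1.2634, df = 3, p = 0.737834, fail to reject H0.


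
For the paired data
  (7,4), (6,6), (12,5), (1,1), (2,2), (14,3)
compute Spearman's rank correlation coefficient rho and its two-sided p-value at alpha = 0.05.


Step 1: Rank x and y separately (midranks; no ties here).
rank(x): 7->4, 6->3, 12->5, 1->1, 2->2, 14->6
rank(y): 4->4, 6->6, 5->5, 1->1, 2->2, 3->3
Step 2: d_i = R_x(i) - R_y(i); compute d_i^2.
  (4-4)^2=0, (3-6)^2=9, (5-5)^2=0, (1-1)^2=0, (2-2)^2=0, (6-3)^2=9
sum(d^2) = 18.
Step 3: rho = 1 - 6*18 / (6*(6^2 - 1)) = 1 - 108/210 = 0.485714.
Step 4: Under H0, t = rho * sqrt((n-2)/(1-rho^2)) = 1.1113 ~ t(4).
Step 5: Two-sided p-value from the t-distribution with 4 df = 0.328723.
Step 6: alpha = 0.05. fail to reject H0.

rho = 0.4857, p = 0.328723, fail to reject H0 at alpha = 0.05.


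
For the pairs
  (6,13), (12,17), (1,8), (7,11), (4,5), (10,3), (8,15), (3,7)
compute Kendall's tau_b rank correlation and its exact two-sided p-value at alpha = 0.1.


Step 1: Enumerate the 28 unordered pairs (i,j) with i<j and classify each by sign(x_j-x_i) * sign(y_j-y_i).
  (1,2):dx=+6,dy=+4->C; (1,3):dx=-5,dy=-5->C; (1,4):dx=+1,dy=-2->D; (1,5):dx=-2,dy=-8->C
  (1,6):dx=+4,dy=-10->D; (1,7):dx=+2,dy=+2->C; (1,8):dx=-3,dy=-6->C; (2,3):dx=-11,dy=-9->C
  (2,4):dx=-5,dy=-6->C; (2,5):dx=-8,dy=-12->C; (2,6):dx=-2,dy=-14->C; (2,7):dx=-4,dy=-2->C
  (2,8):dx=-9,dy=-10->C; (3,4):dx=+6,dy=+3->C; (3,5):dx=+3,dy=-3->D; (3,6):dx=+9,dy=-5->D
  (3,7):dx=+7,dy=+7->C; (3,8):dx=+2,dy=-1->D; (4,5):dx=-3,dy=-6->C; (4,6):dx=+3,dy=-8->D
  (4,7):dx=+1,dy=+4->C; (4,8):dx=-4,dy=-4->C; (5,6):dx=+6,dy=-2->D; (5,7):dx=+4,dy=+10->C
  (5,8):dx=-1,dy=+2->D; (6,7):dx=-2,dy=+12->D; (6,8):dx=-7,dy=+4->D; (7,8):dx=-5,dy=-8->C
Step 2: C = 18, D = 10, total pairs = 28.
Step 3: tau = (C - D)/(n(n-1)/2) = (18 - 10)/28 = 0.285714.
Step 4: Exact two-sided p-value (enumerate n! = 40320 permutations of y under H0): p = 0.398760.
Step 5: alpha = 0.1. fail to reject H0.

tau_b = 0.2857 (C=18, D=10), p = 0.398760, fail to reject H0.
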